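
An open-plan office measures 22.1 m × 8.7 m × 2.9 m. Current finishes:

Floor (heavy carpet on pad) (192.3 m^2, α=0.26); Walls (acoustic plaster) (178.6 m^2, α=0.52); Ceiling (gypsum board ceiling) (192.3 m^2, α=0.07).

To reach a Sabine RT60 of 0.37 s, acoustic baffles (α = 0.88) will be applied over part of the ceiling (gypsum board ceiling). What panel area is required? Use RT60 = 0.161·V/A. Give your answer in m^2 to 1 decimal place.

Equivalent absorption area: A₁ = 192.3·0.26 + 178.6·0.52 + 192.3·0.07 = 156.331 m^2.
Required A₂ = 0.161·557.583/0.37 = 242.624 sabins.
Absorption to add: 242.624 − 156.331 = 86.293 sabins.
Each m^2 of panel replacing the ceiling (gypsum board ceiling) adds (0.88 − 0.07) = 0.81 sabins.
Panel area = 86.293 / 0.81 = 106.5 m^2.

106.5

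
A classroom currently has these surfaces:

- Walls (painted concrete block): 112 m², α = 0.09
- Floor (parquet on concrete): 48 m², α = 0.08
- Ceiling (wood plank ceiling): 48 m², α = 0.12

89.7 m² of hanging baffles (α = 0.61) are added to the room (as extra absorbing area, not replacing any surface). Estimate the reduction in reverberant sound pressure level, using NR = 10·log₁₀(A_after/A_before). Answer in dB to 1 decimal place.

Total absorption A_before = 112*0.09 + 48*0.08 + 48*0.12
  = 10.080 + 3.840 + 5.760 = 19.680 m² sabins.
Added absorption = 89.7 × 0.61 = 54.717 sabins.
New total A_after = 74.397 sabins.
Reduction = 10 log₁₀(A_after/A_before) = 10 log₁₀(3.7803) = 5.8 dB.

5.8 dB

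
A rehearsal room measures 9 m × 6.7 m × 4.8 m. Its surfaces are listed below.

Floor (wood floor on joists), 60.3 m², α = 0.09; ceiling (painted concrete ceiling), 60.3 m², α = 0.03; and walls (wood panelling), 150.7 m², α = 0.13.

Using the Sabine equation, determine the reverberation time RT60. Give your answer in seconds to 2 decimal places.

1.74 s

Equivalent absorption area: A = 60.3·0.09 + 60.3·0.03 + 150.7·0.13 = 26.827 m².
Room volume: 289.44 m³.
RT60 = 0.161 · V / A = 0.161 × 289.44 / 26.827 = 1.74 s.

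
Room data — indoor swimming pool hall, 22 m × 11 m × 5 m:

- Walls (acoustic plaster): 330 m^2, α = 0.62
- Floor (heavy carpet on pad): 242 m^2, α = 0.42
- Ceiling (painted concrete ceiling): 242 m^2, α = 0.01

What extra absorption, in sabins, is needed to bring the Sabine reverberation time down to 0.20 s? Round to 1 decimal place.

Summing Sᵢαᵢ: 204.600 + 101.640 + 2.420 → A₁ = 308.660 sabins.
For T = 0.20 s, need A₂ = 0.161·V/T = 0.161·1210/0.20 = 974.050 sabins.
ΔA = A₂ − A₁ = 974.050 − 308.660 = 665.4 sabins.

665.4 sabins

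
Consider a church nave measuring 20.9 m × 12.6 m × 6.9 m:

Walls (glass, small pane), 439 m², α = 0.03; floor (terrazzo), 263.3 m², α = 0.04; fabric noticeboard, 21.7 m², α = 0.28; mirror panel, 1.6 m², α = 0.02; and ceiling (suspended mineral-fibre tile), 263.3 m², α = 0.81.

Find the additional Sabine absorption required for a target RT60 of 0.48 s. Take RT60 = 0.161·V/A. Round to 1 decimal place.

A₁ = Σ Sᵢαᵢ = 439*0.03 + 263.3*0.04 + 21.7*0.28 + 1.6*0.02 + 263.3*0.81 = 243.083 sabins.
For T = 0.48 s, need A₂ = 0.161·V/T = 0.161·1817.046/0.48 = 609.468 sabins.
Additional absorption ΔA = 609.468 − 243.083 = 366.4 sabins.

366.4 sabins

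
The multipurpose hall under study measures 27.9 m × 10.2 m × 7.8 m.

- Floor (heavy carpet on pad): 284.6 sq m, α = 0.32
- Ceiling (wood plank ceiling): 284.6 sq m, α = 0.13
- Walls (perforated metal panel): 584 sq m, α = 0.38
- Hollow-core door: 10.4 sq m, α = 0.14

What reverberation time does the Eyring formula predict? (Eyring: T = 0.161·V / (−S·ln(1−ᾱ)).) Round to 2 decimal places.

Total surface area S = 284.6 + 284.6 + 584 + 10.4 = 1163.6 sq m.
Σ(Sᵢαᵢ) = 284.6×0.32 + 284.6×0.13 + 584×0.38 + 10.4×0.14 = 351.446.
ᾱ = 351.446 / 1163.6 = 0.3020.
−S·ln(1−ᾱ) = −1163.6 × ln(1 − 0.3020) = 418.356.
V = 27.9 × 10.2 × 7.8 = 2219.724 m³.
RT60 = 0.161 × 2219.724 / 418.356 = 0.85 s.

0.85 s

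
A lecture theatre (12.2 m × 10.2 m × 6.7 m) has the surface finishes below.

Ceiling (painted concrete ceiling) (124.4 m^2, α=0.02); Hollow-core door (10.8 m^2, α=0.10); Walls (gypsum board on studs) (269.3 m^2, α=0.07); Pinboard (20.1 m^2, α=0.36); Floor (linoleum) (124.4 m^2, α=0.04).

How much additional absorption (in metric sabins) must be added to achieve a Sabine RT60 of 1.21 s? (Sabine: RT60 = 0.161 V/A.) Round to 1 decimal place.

76.3 sabins

Summing Sᵢαᵢ: 2.488 + 1.080 + 18.851 + 7.236 + 4.976 → A₁ = 34.631 sabins.
Target A₂ = 0.161·833.748/1.21 = 110.937 sabins (V = 833.748 m³).
ΔA = A₂ − A₁ = 110.937 − 34.631 = 76.3 sabins.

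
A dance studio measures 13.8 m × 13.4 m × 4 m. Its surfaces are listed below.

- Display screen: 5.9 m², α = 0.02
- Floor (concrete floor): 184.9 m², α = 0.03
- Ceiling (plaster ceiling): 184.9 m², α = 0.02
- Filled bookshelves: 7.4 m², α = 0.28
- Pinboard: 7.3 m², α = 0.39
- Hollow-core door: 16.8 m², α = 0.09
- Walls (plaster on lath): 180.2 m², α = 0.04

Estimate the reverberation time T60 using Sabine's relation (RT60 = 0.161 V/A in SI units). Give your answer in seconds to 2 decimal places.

5.18 s

Equivalent absorption area: A = 5.9×0.02 + 184.9×0.03 + 184.9×0.02 + 7.4×0.28 + 7.3×0.39 + 16.8×0.09 + 180.2×0.04 = 23.002 m².
Volume V = 13.8 × 13.4 × 4 = 739.68 m³.
Sabine: RT60 = 0.161 × 739.68 / 23.002 = 5.18 s.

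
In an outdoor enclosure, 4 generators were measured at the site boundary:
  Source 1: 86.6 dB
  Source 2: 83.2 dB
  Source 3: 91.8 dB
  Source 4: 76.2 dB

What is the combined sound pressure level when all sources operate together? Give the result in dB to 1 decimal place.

Σ 10^(Lᵢ/10) = 2.221e+09.
L_total = 10·log₁₀(2.221e+09) = 93.5 dB.

93.5 dB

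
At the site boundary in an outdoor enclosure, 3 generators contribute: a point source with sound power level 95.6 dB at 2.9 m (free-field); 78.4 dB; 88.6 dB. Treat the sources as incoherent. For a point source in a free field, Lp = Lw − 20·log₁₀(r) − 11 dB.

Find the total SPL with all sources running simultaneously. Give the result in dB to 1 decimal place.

89.2 dB

Source at 2.9 m: Lp = 95.6 − 20·log₁₀(2.9) − 11 = 75.4 dB.
Converting to relative power and adding: 10^(75.4/10) + 10^(78.4/10) + 10^(88.6/10) = 8.283e+08.
L_total = 10·log₁₀(8.283e+08) = 89.2 dB.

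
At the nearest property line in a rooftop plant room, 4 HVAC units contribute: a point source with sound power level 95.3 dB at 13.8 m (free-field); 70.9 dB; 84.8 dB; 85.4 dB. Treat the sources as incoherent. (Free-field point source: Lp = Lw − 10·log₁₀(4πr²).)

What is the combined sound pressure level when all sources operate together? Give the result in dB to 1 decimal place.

Source at 13.8 m: Lp = 95.3 − 10·log₁₀(4π·13.8²) = 95.3 − 10·log₁₀(2393.140) = 61.5 dB.
Sum in the linear (power) domain: Σ 10^(Lᵢ/10) = 10^(61.5/10) + 10^(70.9/10) + 10^(84.8/10) + 10^(85.4/10) = 6.624e+08.
L_total = 10·log₁₀(6.624e+08) = 88.2 dB.

88.2 dB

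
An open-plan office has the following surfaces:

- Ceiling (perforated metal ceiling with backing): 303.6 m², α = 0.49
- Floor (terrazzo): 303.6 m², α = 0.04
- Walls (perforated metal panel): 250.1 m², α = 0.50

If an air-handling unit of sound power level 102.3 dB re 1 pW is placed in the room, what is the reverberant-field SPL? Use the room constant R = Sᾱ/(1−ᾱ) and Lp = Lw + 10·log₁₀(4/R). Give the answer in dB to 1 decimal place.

82.0 dB

Σ(Sᵢαᵢ) = 303.6·0.49 + 303.6·0.04 + 250.1·0.50 = 285.958; total area S = 857.3 m².
ᾱ = 285.958/857.3 = 0.3336; R = Sᾱ/(1−ᾱ) = 285.958/(1−0.3336) = 429.109 m².
Lp = Lw + 10 log₁₀(4/R) = 102.3 -20.31 = 82.0 dB.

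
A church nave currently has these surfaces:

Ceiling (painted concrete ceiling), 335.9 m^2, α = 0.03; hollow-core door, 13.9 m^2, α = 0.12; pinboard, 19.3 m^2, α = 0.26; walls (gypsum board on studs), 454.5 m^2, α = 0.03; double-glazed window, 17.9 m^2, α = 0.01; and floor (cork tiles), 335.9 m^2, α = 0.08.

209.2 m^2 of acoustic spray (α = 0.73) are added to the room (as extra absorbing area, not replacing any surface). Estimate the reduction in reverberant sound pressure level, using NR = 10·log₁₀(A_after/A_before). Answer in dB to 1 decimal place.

Summing Sᵢαᵢ: 10.077 + 1.668 + 5.018 + 13.635 + 0.179 + 26.872 → A_before = 57.449 sabins.
Added absorption = 209.2 × 0.73 = 152.716 sabins.
New total A_after = 210.165 sabins.
Reduction = 10 log₁₀(A_after/A_before) = 10 log₁₀(3.6583) = 5.6 dB.

5.6 dB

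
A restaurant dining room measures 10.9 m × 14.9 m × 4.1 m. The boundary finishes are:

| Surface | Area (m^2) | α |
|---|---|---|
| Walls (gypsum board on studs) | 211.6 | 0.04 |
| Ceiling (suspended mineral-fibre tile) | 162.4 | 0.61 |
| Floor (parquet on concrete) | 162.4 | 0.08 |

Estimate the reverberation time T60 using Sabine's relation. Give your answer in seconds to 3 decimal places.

0.890 s

Total absorption A = 211.6*0.04 + 162.4*0.61 + 162.4*0.08
  = 8.464 + 99.064 + 12.992 = 120.520 m^2 sabins.
Room volume: 665.881 m³.
T = 0.161 V/A = 0.161·665.881/120.520 = 0.890 s.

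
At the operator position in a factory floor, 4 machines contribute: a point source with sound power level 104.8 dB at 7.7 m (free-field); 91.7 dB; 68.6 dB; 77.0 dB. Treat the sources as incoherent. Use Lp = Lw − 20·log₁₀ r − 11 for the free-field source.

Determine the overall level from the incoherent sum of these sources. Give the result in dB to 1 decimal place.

92.0 dB

Source at 7.7 m: Lp = 104.8 − 20·log₁₀(7.7) − 11 = 76.1 dB.
Σ 10^(Lᵢ/10) = 1.577e+09.
L_total = 10·log₁₀(1.577e+09) = 92.0 dB.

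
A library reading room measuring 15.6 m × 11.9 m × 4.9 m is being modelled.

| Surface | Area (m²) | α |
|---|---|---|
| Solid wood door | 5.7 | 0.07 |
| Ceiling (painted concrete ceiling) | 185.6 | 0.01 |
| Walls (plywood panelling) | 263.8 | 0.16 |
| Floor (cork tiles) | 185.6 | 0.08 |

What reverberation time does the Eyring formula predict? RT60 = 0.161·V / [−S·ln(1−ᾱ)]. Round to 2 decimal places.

Total surface area S = 5.7 + 185.6 + 263.8 + 185.6 = 640.7 m².
Absorption A = 5.7×0.07 + 185.6×0.01 + 263.8×0.16 + 185.6×0.08 = 59.311 sabins.
Mean coefficient ᾱ = A/S = 0.0926.
−S·ln(1−ᾱ) = −640.7 × ln(1 − 0.0926) = 62.258.
V = 15.6 × 11.9 × 4.9 = 909.636 m³.
T = 0.161·V/[−S·ln(1−ᾱ)] = 0.161·909.636/62.258 = 2.35 s.

2.35 sec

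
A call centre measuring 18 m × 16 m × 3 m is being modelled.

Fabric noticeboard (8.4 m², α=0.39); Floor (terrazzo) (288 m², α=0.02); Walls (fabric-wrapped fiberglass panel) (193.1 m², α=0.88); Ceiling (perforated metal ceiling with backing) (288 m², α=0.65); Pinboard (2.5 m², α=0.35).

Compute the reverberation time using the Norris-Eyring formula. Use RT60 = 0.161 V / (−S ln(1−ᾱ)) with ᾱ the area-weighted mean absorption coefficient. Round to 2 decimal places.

Total surface area S = 8.4 + 288 + 193.1 + 288 + 2.5 = 780.0 m².
Absorption A = 8.4·0.39 + 288·0.02 + 193.1·0.88 + 288·0.65 + 2.5·0.35 = 367.039 sabins.
Mean coefficient ᾱ = A/S = 0.4706.
−S·ln(1−ᾱ) = −780.0 × ln(1 − 0.4706) = 496.089.
V = 18 × 16 × 3 = 864 m³.
RT60 = 0.161 × 864 / 496.089 = 0.28 s.

0.28 sec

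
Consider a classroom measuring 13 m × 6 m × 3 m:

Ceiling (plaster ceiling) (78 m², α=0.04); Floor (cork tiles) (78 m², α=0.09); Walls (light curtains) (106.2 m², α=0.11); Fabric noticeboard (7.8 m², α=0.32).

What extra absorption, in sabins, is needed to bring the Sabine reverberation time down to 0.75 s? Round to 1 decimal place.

25.9 sabins

Equivalent absorption area: A₁ = 78*0.04 + 78*0.09 + 106.2*0.11 + 7.8*0.32 = 24.318 m².
V = 234 m³. Required absorption A₂ = 0.161 × 234 / 0.75 = 50.232 sabins.
Shortfall: 50.232 − 24.318 = 25.9 sabins.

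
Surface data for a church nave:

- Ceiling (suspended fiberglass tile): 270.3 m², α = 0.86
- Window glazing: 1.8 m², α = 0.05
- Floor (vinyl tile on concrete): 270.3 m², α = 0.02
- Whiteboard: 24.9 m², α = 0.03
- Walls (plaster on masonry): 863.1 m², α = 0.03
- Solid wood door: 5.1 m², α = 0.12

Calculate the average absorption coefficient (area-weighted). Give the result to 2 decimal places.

0.18

Total surface area S = 1435.5 m².
Σ(Sᵢαᵢ) = 270.3*0.86 + 1.8*0.05 + 270.3*0.02 + 24.9*0.03 + 863.1*0.03 + 5.1*0.12 = 265.206.
ᾱ = 265.206 / 1435.5 = 0.18.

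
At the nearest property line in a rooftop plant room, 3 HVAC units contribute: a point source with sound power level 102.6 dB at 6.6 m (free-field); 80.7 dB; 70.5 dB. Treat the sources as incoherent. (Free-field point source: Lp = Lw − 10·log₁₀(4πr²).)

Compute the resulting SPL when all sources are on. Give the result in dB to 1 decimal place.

Source at 6.6 m: Lp = 102.6 − 10·log₁₀(4π·6.6²) = 102.6 − 10·log₁₀(547.391) = 75.2 dB.
Converting to relative power and adding: 10^(75.2/10) + 10^(80.7/10) + 10^(70.5/10) = 1.618e+08.
Combined level = 10 log₁₀(1.618e+08) = 82.1 dB.

82.1 dB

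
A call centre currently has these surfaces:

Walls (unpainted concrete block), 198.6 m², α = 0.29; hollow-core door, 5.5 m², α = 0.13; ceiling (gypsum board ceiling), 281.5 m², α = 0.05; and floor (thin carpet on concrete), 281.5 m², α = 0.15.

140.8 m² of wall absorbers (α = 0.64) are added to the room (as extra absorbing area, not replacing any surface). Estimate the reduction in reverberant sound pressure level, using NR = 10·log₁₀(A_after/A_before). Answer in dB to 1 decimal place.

A_before = Σ Sᵢαᵢ = 198.6·0.29 + 5.5·0.13 + 281.5·0.05 + 281.5·0.15 = 114.609 sabins.
Treatment contributes 140.8·0.64 = 90.112 sabins.
A_after = 114.609 + 90.112 = 204.721 sabins.
NR = 10·log₁₀(204.721/114.609) = 2.5 dB.

2.5 dB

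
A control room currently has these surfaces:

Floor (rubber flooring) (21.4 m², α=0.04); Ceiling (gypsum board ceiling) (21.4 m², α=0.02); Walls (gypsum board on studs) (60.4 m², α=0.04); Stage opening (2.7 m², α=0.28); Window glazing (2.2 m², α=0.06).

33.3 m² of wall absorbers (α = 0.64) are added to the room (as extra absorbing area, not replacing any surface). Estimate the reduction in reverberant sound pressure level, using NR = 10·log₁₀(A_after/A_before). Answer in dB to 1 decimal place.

Total absorption A_before = 21.4*0.04 + 21.4*0.02 + 60.4*0.04 + 2.7*0.28 + 2.2*0.06
  = 0.856 + 0.428 + 2.416 + 0.756 + 0.132 = 4.588 m² sabins.
Added absorption = 33.3 × 0.64 = 21.312 sabins.
New total A_after = 25.900 sabins.
Reduction = 10 log₁₀(A_after/A_before) = 10 log₁₀(5.6452) = 7.5 dB.

7.5 dB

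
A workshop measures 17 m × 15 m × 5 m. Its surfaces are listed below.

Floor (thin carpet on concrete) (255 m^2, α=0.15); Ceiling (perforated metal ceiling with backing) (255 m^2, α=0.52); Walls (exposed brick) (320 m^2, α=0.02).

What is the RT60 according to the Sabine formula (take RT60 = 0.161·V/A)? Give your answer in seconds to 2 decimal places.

1.16 sec

Total absorption A = 255·0.15 + 255·0.52 + 320·0.02
  = 38.250 + 132.600 + 6.400 = 177.250 m^2 sabins.
Room volume: 1275 m³.
RT60 = 0.161 · V / A = 0.161 × 1275 / 177.250 = 1.16 s.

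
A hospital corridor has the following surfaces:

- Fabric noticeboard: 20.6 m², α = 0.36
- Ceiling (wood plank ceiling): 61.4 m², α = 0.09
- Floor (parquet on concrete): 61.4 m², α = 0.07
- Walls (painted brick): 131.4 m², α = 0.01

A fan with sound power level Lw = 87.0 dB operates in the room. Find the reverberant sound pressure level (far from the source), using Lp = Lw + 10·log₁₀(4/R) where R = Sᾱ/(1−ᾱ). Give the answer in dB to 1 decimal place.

80.0 dB

A = 18.554 sabins; S = 274.8 m².
ᾱ = 18.554/274.8 = 0.0675; R = Sᾱ/(1−ᾱ) = 18.554/(1−0.0675) = 19.897 m².
Lp = 87.0 + 10·log₁₀(4/19.897) = 87.0 + (-6.97) = 80.0 dB.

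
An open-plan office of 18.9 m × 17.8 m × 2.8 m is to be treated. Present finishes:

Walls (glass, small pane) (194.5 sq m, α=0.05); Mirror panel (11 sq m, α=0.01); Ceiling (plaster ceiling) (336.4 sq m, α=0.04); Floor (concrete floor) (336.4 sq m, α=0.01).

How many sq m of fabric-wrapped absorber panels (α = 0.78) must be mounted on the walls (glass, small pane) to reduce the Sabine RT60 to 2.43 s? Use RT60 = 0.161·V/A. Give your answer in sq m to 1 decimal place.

A₁ = Σ Sᵢαᵢ = 194.5*0.05 + 11*0.01 + 336.4*0.04 + 336.4*0.01 = 26.655 sabins.
Required A₂ = 0.161·941.976/2.43 = 62.411 sabins.
Absorption to add: 62.411 − 26.655 = 35.756 sabins.
Each sq m of panel replacing the walls (glass, small pane) adds (0.78 − 0.05) = 0.73 sabins.
Panel area = 35.756 / 0.73 = 49.0 sq m.

49.0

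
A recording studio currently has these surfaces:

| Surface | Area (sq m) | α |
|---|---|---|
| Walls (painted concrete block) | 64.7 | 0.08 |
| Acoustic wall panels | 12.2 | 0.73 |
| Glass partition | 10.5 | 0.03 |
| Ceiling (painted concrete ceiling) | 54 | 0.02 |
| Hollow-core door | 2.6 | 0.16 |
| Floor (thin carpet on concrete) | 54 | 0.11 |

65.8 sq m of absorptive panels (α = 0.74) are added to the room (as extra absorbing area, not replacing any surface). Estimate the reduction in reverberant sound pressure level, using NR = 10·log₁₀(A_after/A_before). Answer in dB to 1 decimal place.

5.1 dB

Summing Sᵢαᵢ: 5.176 + 8.906 + 0.315 + 1.080 + 0.416 + 5.940 → A_before = 21.833 sabins.
Added absorption = 65.8 × 0.74 = 48.692 sabins.
New total A_after = 70.525 sabins.
NR = 10·log₁₀(70.525/21.833) = 5.1 dB.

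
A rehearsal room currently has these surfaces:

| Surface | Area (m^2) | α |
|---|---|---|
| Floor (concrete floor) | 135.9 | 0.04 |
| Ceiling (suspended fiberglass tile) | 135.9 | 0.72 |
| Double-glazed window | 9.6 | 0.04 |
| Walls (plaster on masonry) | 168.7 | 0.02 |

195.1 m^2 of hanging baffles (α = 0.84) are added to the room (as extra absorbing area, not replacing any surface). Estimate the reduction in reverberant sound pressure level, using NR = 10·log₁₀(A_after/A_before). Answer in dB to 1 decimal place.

4.0 dB

Summing Sᵢαᵢ: 5.436 + 97.848 + 0.384 + 3.374 → A_before = 107.042 sabins.
Treatment contributes 195.1·0.84 = 163.884 sabins.
A_after = 107.042 + 163.884 = 270.926 sabins.
Reduction = 10 log₁₀(A_after/A_before) = 10 log₁₀(2.5310) = 4.0 dB.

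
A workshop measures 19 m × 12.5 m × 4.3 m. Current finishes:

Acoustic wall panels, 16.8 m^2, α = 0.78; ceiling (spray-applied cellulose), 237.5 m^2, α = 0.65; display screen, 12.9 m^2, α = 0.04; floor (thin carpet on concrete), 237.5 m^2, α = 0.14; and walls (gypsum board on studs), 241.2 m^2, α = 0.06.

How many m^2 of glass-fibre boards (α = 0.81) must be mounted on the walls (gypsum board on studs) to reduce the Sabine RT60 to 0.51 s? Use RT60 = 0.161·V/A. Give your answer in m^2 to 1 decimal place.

Total absorption A₁ = 16.8*0.78 + 237.5*0.65 + 12.9*0.04 + 237.5*0.14 + 241.2*0.06
  = 13.104 + 154.375 + 0.516 + 33.250 + 14.472 = 215.717 m^2 sabins.
Required A₂ = 0.161·1021.25/0.51 = 322.395 sabins.
ΔA needed = 322.395 − 215.717 = 106.678 sabins.
Net gain per m^2: Δα = 0.81 − 0.06 = 0.75.
Panel area = 106.678 / 0.75 = 142.2 m^2.

142.2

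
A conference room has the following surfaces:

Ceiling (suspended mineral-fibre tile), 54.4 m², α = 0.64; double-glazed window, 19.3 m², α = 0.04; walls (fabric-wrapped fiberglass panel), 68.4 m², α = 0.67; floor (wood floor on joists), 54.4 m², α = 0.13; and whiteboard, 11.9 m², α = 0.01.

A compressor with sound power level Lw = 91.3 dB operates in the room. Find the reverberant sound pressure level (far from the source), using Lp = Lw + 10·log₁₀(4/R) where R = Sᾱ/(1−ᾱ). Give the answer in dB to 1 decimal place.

75.4 dB

Σ(Sᵢαᵢ) = 54.4·0.64 + 19.3·0.04 + 68.4·0.67 + 54.4·0.13 + 11.9·0.01 = 88.607; total area S = 208.4 m².
ᾱ = 0.4252, so room constant R = A/(1−ᾱ) = 154.153 m².
Lp = 91.3 + 10·log₁₀(4/154.153) = 91.3 + (-15.86) = 75.4 dB.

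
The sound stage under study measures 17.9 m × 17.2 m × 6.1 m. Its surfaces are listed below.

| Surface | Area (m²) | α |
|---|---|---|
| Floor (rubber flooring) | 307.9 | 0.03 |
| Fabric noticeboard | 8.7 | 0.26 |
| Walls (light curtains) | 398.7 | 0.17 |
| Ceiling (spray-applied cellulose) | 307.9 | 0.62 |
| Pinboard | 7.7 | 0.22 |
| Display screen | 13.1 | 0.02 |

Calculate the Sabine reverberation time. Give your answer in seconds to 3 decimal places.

Total absorption A = 307.9·0.03 + 8.7·0.26 + 398.7·0.17 + 307.9·0.62 + 7.7·0.22 + 13.1·0.02
  = 9.237 + 2.262 + 67.779 + 190.898 + 1.694 + 0.262 = 272.132 m² sabins.
Room volume: 1878.068 m³.
RT60 = 0.161 · V / A = 0.161 × 1878.068 / 272.132 = 1.111 s.

1.111 s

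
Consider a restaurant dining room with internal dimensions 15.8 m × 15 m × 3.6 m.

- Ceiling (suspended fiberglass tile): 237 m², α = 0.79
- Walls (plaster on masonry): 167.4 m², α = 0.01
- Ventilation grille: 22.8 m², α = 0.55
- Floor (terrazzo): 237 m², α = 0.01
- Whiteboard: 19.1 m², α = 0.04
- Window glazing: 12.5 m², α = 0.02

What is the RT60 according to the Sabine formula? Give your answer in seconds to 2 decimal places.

Summing Sᵢαᵢ: 187.230 + 1.674 + 12.540 + 2.370 + 0.764 + 0.250 → A = 204.828 sabins.
Volume V = 15.8 × 15 × 3.6 = 853.2 m³.
RT60 = 0.161 · V / A = 0.161 × 853.2 / 204.828 = 0.67 s.

0.67 seconds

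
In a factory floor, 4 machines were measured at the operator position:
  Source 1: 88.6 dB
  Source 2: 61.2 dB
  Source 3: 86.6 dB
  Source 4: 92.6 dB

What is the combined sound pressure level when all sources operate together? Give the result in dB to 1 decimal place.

Sum in the linear (power) domain: Σ 10^(Lᵢ/10) = 10^(88.6/10) + 10^(61.2/10) + 10^(86.6/10) + 10^(92.6/10) = 3.003e+09.
Combined level = 10 log₁₀(3.003e+09) = 94.8 dB.

94.8 dB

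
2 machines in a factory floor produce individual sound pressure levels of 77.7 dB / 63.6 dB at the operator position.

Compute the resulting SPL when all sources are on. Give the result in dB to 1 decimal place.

Converting to relative power and adding: 10^(77.7/10) + 10^(63.6/10) = 6.118e+07.
L_total = 10·log₁₀(6.118e+07) = 77.9 dB.

77.9 dB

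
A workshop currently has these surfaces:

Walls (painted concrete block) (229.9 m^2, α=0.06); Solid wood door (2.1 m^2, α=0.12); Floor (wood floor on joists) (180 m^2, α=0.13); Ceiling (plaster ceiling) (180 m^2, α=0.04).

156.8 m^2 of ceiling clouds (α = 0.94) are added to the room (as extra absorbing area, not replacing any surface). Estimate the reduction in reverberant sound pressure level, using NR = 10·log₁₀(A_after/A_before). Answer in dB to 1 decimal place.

6.3 dB

Summing Sᵢαᵢ: 13.794 + 0.252 + 23.400 + 7.200 → A_before = 44.646 sabins.
Treatment contributes 156.8·0.94 = 147.392 sabins.
A_after = 44.646 + 147.392 = 192.038 sabins.
NR = 10·log₁₀(192.038/44.646) = 6.3 dB.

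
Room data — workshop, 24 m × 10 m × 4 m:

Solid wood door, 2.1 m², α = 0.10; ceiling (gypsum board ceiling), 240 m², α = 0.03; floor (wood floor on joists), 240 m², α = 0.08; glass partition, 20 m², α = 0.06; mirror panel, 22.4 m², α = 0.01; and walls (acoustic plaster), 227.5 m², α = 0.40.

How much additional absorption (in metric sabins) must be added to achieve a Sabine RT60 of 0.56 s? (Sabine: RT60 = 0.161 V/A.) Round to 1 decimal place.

Equivalent absorption area: A₁ = 2.1*0.10 + 240*0.03 + 240*0.08 + 20*0.06 + 22.4*0.01 + 227.5*0.40 = 119.034 m².
Target A₂ = 0.161·960/0.56 = 276.000 sabins (V = 960 m³).
ΔA = A₂ − A₁ = 276.000 − 119.034 = 157.0 sabins.

157.0 sabins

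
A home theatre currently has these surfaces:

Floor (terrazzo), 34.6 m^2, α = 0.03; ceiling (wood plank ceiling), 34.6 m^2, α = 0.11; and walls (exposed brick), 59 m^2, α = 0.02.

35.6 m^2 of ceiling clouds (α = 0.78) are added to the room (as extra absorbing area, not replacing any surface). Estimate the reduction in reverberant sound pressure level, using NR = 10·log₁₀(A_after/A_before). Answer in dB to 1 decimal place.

7.5 dB

Equivalent absorption area: A_before = 34.6*0.03 + 34.6*0.11 + 59*0.02 = 6.024 m^2.
Added absorption = 35.6 × 0.78 = 27.768 sabins.
New total A_after = 33.792 sabins.
Reduction = 10 log₁₀(A_after/A_before) = 10 log₁₀(5.6096) = 7.5 dB.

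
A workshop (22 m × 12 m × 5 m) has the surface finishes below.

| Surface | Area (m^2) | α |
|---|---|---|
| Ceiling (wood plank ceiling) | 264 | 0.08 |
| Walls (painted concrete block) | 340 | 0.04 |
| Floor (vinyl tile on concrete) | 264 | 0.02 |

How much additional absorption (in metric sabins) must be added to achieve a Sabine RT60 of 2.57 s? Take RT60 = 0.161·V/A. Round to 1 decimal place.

Equivalent absorption area: A₁ = 264·0.08 + 340·0.04 + 264·0.02 = 40.000 m^2.
V = 1320 m³. Required absorption A₂ = 0.161 × 1320 / 2.57 = 82.693 sabins.
Shortfall: 82.693 − 40.000 = 42.7 sabins.

42.7 sabins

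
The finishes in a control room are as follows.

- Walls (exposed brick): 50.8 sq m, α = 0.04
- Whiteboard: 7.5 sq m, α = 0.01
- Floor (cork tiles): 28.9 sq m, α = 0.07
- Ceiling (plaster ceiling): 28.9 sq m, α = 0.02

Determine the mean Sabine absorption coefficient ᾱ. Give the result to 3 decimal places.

S = Σ Sᵢ = 50.8 + 7.5 + 28.9 + 28.9 = 116.1 sq m.
A = 50.8·0.04 + 7.5·0.01 + 28.9·0.07 + 28.9·0.02 = 4.708 sabins.
ᾱ = A/S = 0.041.

0.041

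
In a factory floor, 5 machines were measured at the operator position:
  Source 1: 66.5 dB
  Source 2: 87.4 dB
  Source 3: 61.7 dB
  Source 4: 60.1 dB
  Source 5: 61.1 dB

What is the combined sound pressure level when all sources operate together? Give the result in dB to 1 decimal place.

87.5 dB

Sum in the linear (power) domain: Σ 10^(Lᵢ/10) = 10^(66.5/10) + 10^(87.4/10) + 10^(61.7/10) + 10^(60.1/10) + 10^(61.1/10) = 5.578e+08.
Combined level = 10 log₁₀(5.578e+08) = 87.5 dB.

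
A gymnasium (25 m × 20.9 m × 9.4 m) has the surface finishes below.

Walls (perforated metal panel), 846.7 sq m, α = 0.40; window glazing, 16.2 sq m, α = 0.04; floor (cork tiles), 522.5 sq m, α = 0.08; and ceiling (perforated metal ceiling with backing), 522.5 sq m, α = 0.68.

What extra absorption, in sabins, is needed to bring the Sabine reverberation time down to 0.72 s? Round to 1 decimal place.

361.8 sabins

Summing Sᵢαᵢ: 338.680 + 0.648 + 41.800 + 355.300 → A₁ = 736.428 sabins.
V = 4911.5 m³. Required absorption A₂ = 0.161 × 4911.5 / 0.72 = 1098.266 sabins.
ΔA = A₂ − A₁ = 1098.266 − 736.428 = 361.8 sabins.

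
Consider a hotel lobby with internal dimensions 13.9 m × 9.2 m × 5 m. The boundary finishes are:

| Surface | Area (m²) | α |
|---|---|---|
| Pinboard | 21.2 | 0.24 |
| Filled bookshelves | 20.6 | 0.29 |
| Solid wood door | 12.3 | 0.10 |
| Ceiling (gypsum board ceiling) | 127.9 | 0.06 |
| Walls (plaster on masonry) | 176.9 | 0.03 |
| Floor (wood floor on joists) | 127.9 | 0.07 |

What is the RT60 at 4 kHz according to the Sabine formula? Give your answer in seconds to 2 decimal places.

Total absorption A = 21.2*0.24 + 20.6*0.29 + 12.3*0.10 + 127.9*0.06 + 176.9*0.03 + 127.9*0.07
  = 5.088 + 5.974 + 1.230 + 7.674 + 5.307 + 8.953 = 34.226 m² sabins.
Volume V = 13.9 × 9.2 × 5 = 639.4 m³.
RT60 = 0.161 · V / A = 0.161 × 639.4 / 34.226 = 3.01 s.

3.01 s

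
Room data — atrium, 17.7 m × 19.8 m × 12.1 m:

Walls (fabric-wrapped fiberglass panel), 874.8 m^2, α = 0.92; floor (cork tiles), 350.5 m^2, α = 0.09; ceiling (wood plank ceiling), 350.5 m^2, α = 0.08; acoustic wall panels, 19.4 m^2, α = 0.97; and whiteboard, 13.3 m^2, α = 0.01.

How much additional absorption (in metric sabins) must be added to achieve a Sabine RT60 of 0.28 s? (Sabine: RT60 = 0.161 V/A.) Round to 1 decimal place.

Equivalent absorption area: A₁ = 874.8·0.92 + 350.5·0.09 + 350.5·0.08 + 19.4·0.97 + 13.3·0.01 = 883.352 m^2.
Target A₂ = 0.161·4240.566/0.28 = 2438.325 sabins (V = 4240.566 m³).
ΔA = A₂ − A₁ = 2438.325 − 883.352 = 1555.0 sabins.

1555.0 sabins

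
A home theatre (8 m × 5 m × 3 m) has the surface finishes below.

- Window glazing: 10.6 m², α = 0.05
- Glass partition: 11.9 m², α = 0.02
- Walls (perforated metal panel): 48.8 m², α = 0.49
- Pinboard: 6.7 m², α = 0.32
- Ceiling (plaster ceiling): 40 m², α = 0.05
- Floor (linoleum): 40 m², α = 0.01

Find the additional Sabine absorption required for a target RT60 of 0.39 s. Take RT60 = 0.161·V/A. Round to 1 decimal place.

Equivalent absorption area: A₁ = 10.6*0.05 + 11.9*0.02 + 48.8*0.49 + 6.7*0.32 + 40*0.05 + 40*0.01 = 29.224 m².
V = 120 m³. Required absorption A₂ = 0.161 × 120 / 0.39 = 49.538 sabins.
Shortfall: 49.538 − 29.224 = 20.3 sabins.

20.3 sabins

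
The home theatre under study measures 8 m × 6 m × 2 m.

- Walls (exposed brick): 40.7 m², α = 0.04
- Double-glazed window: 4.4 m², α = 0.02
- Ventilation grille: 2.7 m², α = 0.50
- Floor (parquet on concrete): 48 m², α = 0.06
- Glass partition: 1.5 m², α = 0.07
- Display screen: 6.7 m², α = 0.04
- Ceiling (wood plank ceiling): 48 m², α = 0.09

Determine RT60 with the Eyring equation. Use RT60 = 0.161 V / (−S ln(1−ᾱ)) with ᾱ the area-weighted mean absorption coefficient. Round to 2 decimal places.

1.40 s

S = Σ Sᵢ = 152.0 m².
Σ(Sᵢαᵢ) = 40.7·0.04 + 4.4·0.02 + 2.7·0.50 + 48·0.06 + 1.5·0.07 + 6.7·0.04 + 48·0.09 = 10.639.
Mean coefficient ᾱ = A/S = 0.0700.
Eyring denominator: −S ln(1−ᾱ) = 11.031.
V = 8 × 6 × 2 = 96 m³.
T = 0.161·V/[−S·ln(1−ᾱ)] = 0.161·96/11.031 = 1.40 s.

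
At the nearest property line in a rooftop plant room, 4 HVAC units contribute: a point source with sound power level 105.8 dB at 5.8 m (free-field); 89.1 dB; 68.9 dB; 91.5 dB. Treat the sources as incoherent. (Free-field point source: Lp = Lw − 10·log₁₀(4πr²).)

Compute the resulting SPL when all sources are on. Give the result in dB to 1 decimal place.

93.7 dB

Source at 5.8 m: Lp = 105.8 − 10·log₁₀(4π·5.8²) = 105.8 − 10·log₁₀(422.733) = 79.5 dB.
Sum in the linear (power) domain: Σ 10^(Lᵢ/10) = 10^(79.5/10) + 10^(89.1/10) + 10^(68.9/10) + 10^(91.5/10) = 2.322e+09.
Combined level = 10 log₁₀(2.322e+09) = 93.7 dB.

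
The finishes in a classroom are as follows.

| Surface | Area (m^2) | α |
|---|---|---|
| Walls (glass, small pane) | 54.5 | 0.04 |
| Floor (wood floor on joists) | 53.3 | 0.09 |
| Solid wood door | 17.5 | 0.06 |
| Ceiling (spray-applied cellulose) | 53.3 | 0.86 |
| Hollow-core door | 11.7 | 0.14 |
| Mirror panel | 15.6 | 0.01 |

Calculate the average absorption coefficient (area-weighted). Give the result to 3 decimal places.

0.270

Total surface area S = 205.9 m^2.
Weighted sum Σ Sα = 55.659.
ᾱ = A/S = 0.270.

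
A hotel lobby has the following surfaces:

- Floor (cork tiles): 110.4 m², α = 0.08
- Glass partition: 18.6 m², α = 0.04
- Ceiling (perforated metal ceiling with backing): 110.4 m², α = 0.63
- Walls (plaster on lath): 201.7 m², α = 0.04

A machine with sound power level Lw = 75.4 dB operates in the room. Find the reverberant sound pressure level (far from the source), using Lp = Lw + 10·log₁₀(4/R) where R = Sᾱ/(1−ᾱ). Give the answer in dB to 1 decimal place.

61.1 dB

Σ(Sᵢαᵢ) = 110.4·0.08 + 18.6·0.04 + 110.4·0.63 + 201.7·0.04 = 87.196; total area S = 441.1 m².
ᾱ = 87.196/441.1 = 0.1977; R = Sᾱ/(1−ᾱ) = 87.196/(1−0.1977) = 108.683 m².
Lp = 75.4 + 10·log₁₀(4/108.683) = 75.4 + (-14.34) = 61.1 dB.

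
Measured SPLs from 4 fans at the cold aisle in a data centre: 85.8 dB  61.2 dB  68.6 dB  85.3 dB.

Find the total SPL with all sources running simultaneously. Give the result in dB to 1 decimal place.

Converting to relative power and adding: 10^(85.8/10) + 10^(61.2/10) + 10^(68.6/10) + 10^(85.3/10) = 7.276e+08.
Back to dB: 10·log₁₀ Σ = 88.6 dB.

88.6 dB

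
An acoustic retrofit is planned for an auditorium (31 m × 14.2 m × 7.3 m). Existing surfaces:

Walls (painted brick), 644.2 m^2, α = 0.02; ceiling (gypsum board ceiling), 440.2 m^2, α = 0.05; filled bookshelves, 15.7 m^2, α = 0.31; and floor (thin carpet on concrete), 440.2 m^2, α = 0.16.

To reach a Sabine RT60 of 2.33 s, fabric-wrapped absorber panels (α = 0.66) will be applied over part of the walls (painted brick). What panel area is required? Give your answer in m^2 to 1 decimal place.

174.8

Total absorption A₁ = 644.2*0.02 + 440.2*0.05 + 15.7*0.31 + 440.2*0.16
  = 12.884 + 22.010 + 4.867 + 70.432 = 110.193 m^2 sabins.
Required A₂ = 0.161·3213.46/2.33 = 222.046 sabins.
Absorption to add: 222.046 − 110.193 = 111.853 sabins.
Each m^2 of panel replacing the walls (painted brick) adds (0.66 − 0.02) = 0.64 sabins.
Area = ΔA/Δα = 111.853/0.64 = 174.8 m^2.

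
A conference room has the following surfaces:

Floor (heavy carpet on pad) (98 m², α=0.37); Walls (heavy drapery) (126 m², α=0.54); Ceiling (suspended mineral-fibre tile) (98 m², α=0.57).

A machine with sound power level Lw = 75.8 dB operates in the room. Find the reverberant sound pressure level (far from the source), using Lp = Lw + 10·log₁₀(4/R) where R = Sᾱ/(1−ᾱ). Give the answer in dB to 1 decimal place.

56.8 dB

A = 160.160 sabins; S = 322.0 m².
ᾱ = 0.4974, so room constant R = A/(1−ᾱ) = 318.663 m².
Lp = 75.8 + 10·log₁₀(4/318.663) = 75.8 + (-19.01) = 56.8 dB.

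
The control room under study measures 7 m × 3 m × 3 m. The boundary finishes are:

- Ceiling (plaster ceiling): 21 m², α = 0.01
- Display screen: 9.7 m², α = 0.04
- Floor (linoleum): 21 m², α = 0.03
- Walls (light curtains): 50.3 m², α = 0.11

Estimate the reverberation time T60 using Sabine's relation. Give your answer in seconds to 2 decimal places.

Total absorption A = 21×0.01 + 9.7×0.04 + 21×0.03 + 50.3×0.11
  = 0.210 + 0.388 + 0.630 + 5.533 = 6.761 m² sabins.
V = 7·3·3 = 63 m³.
T = 0.161 V/A = 0.161·63/6.761 = 1.50 s.

1.50 s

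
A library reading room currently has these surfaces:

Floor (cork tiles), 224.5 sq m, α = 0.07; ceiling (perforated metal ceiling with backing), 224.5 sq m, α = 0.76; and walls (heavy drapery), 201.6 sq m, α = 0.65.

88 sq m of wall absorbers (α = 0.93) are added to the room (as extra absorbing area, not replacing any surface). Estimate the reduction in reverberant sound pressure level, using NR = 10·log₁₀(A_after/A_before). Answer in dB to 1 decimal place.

A_before = Σ Sᵢαᵢ = 224.5×0.07 + 224.5×0.76 + 201.6×0.65 = 317.375 sabins.
Treatment contributes 88·0.93 = 81.840 sabins.
New total A_after = 399.215 sabins.
NR = 10·log₁₀(399.215/317.375) = 1.0 dB.

1.0 dB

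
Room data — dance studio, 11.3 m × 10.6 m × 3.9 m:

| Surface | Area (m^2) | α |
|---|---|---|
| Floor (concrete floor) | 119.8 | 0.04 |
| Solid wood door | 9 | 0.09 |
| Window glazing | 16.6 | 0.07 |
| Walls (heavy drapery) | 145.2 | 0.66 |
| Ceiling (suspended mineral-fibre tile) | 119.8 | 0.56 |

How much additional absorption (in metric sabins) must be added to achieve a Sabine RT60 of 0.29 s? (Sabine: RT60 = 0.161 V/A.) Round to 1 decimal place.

Total absorption A₁ = 119.8×0.04 + 9×0.09 + 16.6×0.07 + 145.2×0.66 + 119.8×0.56
  = 4.792 + 0.810 + 1.162 + 95.832 + 67.088 = 169.684 m^2 sabins.
V = 467.142 m³. Required absorption A₂ = 0.161 × 467.142 / 0.29 = 259.344 sabins.
Shortfall: 259.344 − 169.684 = 89.7 sabins.

89.7 sabins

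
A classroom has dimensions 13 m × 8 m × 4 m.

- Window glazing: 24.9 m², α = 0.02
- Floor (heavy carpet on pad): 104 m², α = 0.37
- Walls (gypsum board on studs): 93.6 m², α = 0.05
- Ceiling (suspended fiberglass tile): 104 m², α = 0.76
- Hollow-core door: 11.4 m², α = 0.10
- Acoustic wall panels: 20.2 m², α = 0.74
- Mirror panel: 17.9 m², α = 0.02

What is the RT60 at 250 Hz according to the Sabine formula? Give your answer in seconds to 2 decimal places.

0.48 sec

Equivalent absorption area: A = 24.9·0.02 + 104·0.37 + 93.6·0.05 + 104·0.76 + 11.4·0.10 + 20.2·0.74 + 17.9·0.02 = 139.144 m².
Volume V = 13 × 8 × 4 = 416 m³.
RT60 = 0.161 · V / A = 0.161 × 416 / 139.144 = 0.48 s.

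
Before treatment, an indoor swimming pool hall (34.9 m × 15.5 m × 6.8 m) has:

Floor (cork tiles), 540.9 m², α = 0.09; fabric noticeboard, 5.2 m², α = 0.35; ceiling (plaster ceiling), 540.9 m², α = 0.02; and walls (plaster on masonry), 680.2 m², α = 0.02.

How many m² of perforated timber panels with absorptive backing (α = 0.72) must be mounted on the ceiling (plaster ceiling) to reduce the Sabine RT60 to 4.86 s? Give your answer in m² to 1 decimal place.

67.1

Total absorption A₁ = 540.9·0.09 + 5.2·0.35 + 540.9·0.02 + 680.2·0.02
  = 48.681 + 1.820 + 10.818 + 13.604 = 74.923 m² sabins.
V = 3678.46 m³. Target absorption A₂ = 0.161 × 3678.46 / 4.86 = 121.858 sabins.
ΔA needed = 121.858 − 74.923 = 46.935 sabins.
Each m² of panel replacing the ceiling (plaster ceiling) adds (0.72 − 0.02) = 0.70 sabins.
Panel area = 46.935 / 0.70 = 67.1 m².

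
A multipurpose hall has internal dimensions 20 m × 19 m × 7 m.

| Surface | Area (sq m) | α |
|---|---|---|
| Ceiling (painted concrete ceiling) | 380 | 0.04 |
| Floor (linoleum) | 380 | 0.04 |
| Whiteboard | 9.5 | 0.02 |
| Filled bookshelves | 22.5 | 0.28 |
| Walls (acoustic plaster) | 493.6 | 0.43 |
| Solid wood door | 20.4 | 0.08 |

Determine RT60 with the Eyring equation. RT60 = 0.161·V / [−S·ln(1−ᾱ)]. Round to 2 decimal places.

1.54 sec

Total surface area S = 380 + 380 + 9.5 + 22.5 + 493.6 + 20.4 = 1306.0 sq m.
Σ(Sᵢαᵢ) = 380×0.04 + 380×0.04 + 9.5×0.02 + 22.5×0.28 + 493.6×0.43 + 20.4×0.08 = 250.770.
ᾱ = 250.770 / 1306.0 = 0.1920.
Eyring denominator: −S ln(1−ᾱ) = 278.430.
V = 20 × 19 × 7 = 2660 m³.
T = 0.161·V/[−S·ln(1−ᾱ)] = 0.161·2660/278.430 = 1.54 s.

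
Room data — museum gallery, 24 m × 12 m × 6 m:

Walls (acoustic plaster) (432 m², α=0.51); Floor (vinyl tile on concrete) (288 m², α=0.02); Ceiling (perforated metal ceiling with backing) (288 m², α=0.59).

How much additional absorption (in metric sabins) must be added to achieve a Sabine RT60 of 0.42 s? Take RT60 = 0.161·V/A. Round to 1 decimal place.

266.4 sabins

A₁ = Σ Sᵢαᵢ = 432·0.51 + 288·0.02 + 288·0.59 = 396.000 sabins.
For T = 0.42 s, need A₂ = 0.161·V/T = 0.161·1728/0.42 = 662.400 sabins.
ΔA = A₂ − A₁ = 662.400 − 396.000 = 266.4 sabins.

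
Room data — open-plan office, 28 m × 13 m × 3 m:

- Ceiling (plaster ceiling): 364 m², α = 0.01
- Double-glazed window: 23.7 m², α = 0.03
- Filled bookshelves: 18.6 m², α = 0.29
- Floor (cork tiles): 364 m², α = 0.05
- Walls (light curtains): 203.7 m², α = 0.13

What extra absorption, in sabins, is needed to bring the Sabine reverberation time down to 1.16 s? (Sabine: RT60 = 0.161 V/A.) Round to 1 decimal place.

Equivalent absorption area: A₁ = 364*0.01 + 23.7*0.03 + 18.6*0.29 + 364*0.05 + 203.7*0.13 = 54.426 m².
Target A₂ = 0.161·1092/1.16 = 151.562 sabins (V = 1092 m³).
Additional absorption ΔA = 151.562 − 54.426 = 97.1 sabins.

97.1 sabins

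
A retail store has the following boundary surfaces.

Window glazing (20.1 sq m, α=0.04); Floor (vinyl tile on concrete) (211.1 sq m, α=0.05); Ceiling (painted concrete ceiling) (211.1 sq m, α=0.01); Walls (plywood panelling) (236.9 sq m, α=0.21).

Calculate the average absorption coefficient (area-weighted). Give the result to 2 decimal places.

0.09

Total surface area S = 679.2 sq m.
Weighted sum Σ Sα = 63.219.
ᾱ = A/S = 0.09.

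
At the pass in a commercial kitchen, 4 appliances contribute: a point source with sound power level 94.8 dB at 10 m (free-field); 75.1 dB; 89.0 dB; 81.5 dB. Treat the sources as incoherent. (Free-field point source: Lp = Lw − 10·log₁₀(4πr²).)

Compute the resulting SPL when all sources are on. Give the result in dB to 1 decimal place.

Source at 10 m: Lp = 94.8 − 10·log₁₀(4π·10²) = 94.8 − 10·log₁₀(1256.637) = 63.8 dB.
Converting to relative power and adding: 10^(63.8/10) + 10^(75.1/10) + 10^(89.0/10) + 10^(81.5/10) = 9.703e+08.
Back to dB: 10·log₁₀ Σ = 89.9 dB.

89.9 dB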